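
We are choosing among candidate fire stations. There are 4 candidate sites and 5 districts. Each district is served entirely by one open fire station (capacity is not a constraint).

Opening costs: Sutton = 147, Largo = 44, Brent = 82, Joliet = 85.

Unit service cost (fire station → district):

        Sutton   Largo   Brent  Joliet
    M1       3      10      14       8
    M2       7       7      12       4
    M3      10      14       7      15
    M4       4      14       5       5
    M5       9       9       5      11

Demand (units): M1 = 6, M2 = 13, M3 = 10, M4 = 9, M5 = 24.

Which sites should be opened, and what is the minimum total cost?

Open Brent and Joliet; minimum total cost 502.

For any fixed open set, each district goes to its cheapest open site; total = fixed + service.
{Brent, Joliet}: M1→Joliet 8·6=48, M2→Joliet 4·13=52, M3→Brent 7·10=70, M4→Brent 5·9=45, M5→Brent 5·24=120. Service 335; fixed 167; total 502.
{Largo, Brent}: M1→Largo 10·6=60, M2→Largo 7·13=91, M3→Brent 7·10=70, M4→Brent 5·9=45, M5→Brent 5·24=120. Service 386; fixed 126; total 512.
{Largo, Brent, Joliet}: M1→Joliet 8·6=48, M2→Joliet 4·13=52, M3→Brent 7·10=70, M4→Brent 5·9=45, M5→Brent 5·24=120. Service 335; fixed 211; total 546.
{Sutton, Largo, Brent, Joliet}: M1→Sutton 3·6=18, M2→Joliet 4·13=52, M3→Brent 7·10=70, M4→Sutton 4·9=36, M5→Brent 5·24=120. Service 296; fixed 358; total 654.
No other subset beats 502.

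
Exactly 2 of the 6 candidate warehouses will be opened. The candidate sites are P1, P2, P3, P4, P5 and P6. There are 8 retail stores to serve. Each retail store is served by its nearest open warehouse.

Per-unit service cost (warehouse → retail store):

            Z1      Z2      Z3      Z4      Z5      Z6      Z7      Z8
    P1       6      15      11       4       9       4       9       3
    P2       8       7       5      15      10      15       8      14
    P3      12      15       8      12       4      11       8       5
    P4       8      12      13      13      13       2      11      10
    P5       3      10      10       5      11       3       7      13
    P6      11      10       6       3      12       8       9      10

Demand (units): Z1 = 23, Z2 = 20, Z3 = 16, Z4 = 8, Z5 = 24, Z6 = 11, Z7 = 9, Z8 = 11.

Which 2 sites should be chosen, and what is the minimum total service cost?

Choose P3 and P5; total service cost 684.

With exactly 2 open, each retail store uses its cheapest among the chosen.
{P3, P5}: Z1→P5 3·23=69, Z2→P5 10·20=200, Z3→P3 8·16=128, Z4→P5 5·8=40, Z5→P3 4·24=96, Z6→P5 3·11=33, Z7→P5 7·9=63, Z8→P3 5·11=55. Service cost 684.
{P1, P2}: service cost 755
{P1, P5}: service cost 806
Among all 15 size-2 choices, {P3, P5} is lowest.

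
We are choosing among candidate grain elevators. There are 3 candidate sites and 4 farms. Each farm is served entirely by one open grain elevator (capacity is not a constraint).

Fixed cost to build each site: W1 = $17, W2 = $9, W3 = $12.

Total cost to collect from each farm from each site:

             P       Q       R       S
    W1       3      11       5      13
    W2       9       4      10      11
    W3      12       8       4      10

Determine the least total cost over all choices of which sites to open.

Minimum total cost: 43

For any fixed open set, each farm goes to its cheapest open site; total = fixed + service.
{W2}: P→W2 9, Q→W2 4, R→W2 10, S→W2 11. Service 34; fixed 9; total 43.
{W3}: service 34 + fixed 12 = 46
{W2, W3}: service 27 + fixed 21 = 48
{W1, W2, W3}: service 21 + fixed 38 = 59
No other subset beats 43.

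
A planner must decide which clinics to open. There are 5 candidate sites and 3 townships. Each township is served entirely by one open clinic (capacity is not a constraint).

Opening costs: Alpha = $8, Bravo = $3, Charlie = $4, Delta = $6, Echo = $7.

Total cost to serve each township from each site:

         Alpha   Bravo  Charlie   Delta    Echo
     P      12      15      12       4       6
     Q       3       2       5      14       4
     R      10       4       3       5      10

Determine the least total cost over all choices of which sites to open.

For any fixed open set, each township goes to its cheapest open site; total = fixed + service.
{Bravo, Delta}: P→Delta 4, Q→Bravo 2, R→Bravo 4. Service 10; fixed 9; total 19.
{Bravo, Charlie, Delta}: P→Delta 4, Q→Bravo 2, R→Charlie 3. Service 9; fixed 13; total 22.
{Bravo, Echo}: service 12 + fixed 10 = 22
{Alpha, Bravo, Charlie, Delta, Echo}: service 9 + fixed 28 = 37
No other subset beats 19.

Minimum total cost: 19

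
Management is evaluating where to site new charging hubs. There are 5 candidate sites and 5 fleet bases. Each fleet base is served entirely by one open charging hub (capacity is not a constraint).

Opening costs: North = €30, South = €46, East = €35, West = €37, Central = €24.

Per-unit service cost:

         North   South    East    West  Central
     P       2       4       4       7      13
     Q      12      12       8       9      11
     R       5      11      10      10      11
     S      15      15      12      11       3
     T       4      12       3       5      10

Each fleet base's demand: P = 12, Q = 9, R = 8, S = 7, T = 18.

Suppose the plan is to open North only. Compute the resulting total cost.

Total cost: 379

Each fleet base is assigned to its cheapest site among the open ones.
{North}: P→North 2·12=24, Q→North 12·9=108, R→North 5·8=40, S→North 15·7=105, T→North 4·18=72. Service 349; fixed 30; total 379.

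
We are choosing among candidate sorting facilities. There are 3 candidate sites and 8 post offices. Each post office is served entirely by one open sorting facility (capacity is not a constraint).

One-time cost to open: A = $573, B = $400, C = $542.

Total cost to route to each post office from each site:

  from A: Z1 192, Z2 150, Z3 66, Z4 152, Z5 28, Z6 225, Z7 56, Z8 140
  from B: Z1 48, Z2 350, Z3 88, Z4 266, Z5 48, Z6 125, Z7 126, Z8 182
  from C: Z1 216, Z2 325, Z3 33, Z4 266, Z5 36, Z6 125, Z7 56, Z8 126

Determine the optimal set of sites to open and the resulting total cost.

Open A only; minimum total cost 1582.

For any fixed open set, each post office goes to its cheapest open site; total = fixed + service.
{A}: Z1→A 192, Z2→A 150, Z3→A 66, Z4→A 152, Z5→A 28, Z6→A 225, Z7→A 56, Z8→A 140. Service 1009; fixed 573; total 1582.
{B}: service 1233 + fixed 400 = 1633
{C}: service 1183 + fixed 542 = 1725
{A, B, C}: service 718 + fixed 1515 = 2233
No other subset beats 1582.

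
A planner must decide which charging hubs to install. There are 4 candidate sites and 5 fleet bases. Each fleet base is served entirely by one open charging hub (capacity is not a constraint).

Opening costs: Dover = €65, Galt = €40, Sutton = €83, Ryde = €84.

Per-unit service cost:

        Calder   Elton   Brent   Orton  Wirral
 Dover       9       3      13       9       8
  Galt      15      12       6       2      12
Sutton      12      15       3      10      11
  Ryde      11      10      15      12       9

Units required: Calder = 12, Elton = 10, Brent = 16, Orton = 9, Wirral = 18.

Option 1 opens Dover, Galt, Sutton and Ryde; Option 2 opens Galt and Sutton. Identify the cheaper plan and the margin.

Option 1 is cheaper by 31.

Option 1: {Dover, Galt, Sutton, Ryde}: Calder→Dover 9·12=108, Elton→Dover 3·10=30, Brent→Sutton 3·16=48, Orton→Galt 2·9=18, Wirral→Dover 8·18=144. Service 348; fixed 272; total 620.
Option 2: {Galt, Sutton}: Calder→Sutton 12·12=144, Elton→Galt 12·10=120, Brent→Sutton 3·16=48, Orton→Galt 2·9=18, Wirral→Sutton 11·18=198. Service 528; fixed 123; total 651.
Difference: |620 − 651| = 31.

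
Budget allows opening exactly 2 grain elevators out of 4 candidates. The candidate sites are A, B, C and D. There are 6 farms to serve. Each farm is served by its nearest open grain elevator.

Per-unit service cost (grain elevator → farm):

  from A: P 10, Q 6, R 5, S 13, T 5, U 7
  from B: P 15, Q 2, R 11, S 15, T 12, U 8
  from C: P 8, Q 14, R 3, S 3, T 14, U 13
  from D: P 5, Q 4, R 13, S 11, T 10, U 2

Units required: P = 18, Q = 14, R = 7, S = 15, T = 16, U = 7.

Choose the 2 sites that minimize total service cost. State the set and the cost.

Choose C and D; total service cost 386.

With exactly 2 open, each farm uses its cheapest among the chosen.
{C, D}: P→D 5·18=90, Q→D 4·14=56, R→C 3·7=21, S→C 3·15=45, T→D 10·16=160, U→D 2·7=14. Service cost 386.
{A, C}: service cost 423
{A, D}: service cost 440
Among all 6 size-2 choices, {C, D} is lowest.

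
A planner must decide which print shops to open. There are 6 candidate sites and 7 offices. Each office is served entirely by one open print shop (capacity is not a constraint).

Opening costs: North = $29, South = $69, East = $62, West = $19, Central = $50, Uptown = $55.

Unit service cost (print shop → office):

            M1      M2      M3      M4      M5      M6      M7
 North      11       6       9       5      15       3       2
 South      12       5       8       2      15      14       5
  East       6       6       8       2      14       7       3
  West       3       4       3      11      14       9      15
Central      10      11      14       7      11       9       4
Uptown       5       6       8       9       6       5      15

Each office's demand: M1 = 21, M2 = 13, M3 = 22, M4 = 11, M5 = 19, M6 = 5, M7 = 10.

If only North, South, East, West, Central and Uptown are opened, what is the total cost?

Total cost: 636

Each office is assigned to its cheapest site among the open ones.
{North, South, East, West, Central, Uptown}: M1→West 3·21=63, M2→West 4·13=52, M3→West 3·22=66, M4→South 2·11=22, M5→Uptown 6·19=114, M6→North 3·5=15, M7→North 2·10=20. Service 352; fixed 284; total 636.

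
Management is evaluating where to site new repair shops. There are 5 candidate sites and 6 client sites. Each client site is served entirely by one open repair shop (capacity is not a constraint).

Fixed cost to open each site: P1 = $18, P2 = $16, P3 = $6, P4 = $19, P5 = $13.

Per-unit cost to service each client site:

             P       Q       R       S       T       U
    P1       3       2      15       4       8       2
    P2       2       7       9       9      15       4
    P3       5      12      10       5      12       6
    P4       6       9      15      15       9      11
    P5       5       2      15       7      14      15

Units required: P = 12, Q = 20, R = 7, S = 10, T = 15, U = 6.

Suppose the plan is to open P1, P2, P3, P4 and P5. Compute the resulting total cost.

Total cost: 371

Each client site is assigned to its cheapest site among the open ones.
{P1, P2, P3, P4, P5}: P→P2 2·12=24, Q→P1 2·20=40, R→P2 9·7=63, S→P1 4·10=40, T→P1 8·15=120, U→P1 2·6=12. Service 299; fixed 72; total 371.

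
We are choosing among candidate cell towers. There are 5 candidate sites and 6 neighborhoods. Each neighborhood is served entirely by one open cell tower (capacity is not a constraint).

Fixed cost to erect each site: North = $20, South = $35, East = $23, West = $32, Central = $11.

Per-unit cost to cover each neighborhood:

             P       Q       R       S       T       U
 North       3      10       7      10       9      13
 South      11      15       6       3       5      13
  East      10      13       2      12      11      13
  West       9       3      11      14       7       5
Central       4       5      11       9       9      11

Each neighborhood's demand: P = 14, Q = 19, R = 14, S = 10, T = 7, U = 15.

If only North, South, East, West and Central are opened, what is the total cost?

Each neighborhood is assigned to its cheapest site among the open ones.
{North, South, East, West, Central}: P→North 3·14=42, Q→West 3·19=57, R→East 2·14=28, S→South 3·10=30, T→South 5·7=35, U→West 5·15=75. Service 267; fixed 121; total 388.

Total cost: 388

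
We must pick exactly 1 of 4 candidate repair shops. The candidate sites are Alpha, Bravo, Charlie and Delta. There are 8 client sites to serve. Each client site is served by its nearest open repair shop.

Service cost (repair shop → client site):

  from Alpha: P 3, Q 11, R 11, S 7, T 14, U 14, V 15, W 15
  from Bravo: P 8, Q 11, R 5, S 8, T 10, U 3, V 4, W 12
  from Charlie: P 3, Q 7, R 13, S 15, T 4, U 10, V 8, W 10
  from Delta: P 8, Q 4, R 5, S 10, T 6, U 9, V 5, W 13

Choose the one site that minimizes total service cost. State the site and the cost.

Choose Delta only; total service cost 60.

With exactly 1 open, each client site uses its cheapest among the chosen.
{Delta}: P→Delta 8, Q→Delta 4, R→Delta 5, S→Delta 10, T→Delta 6, U→Delta 9, V→Delta 5, W→Delta 13. Service cost 60.
{Bravo}: service cost 61
{Charlie}: service cost 70
Among all 4 size-1 choices, {Delta} is lowest.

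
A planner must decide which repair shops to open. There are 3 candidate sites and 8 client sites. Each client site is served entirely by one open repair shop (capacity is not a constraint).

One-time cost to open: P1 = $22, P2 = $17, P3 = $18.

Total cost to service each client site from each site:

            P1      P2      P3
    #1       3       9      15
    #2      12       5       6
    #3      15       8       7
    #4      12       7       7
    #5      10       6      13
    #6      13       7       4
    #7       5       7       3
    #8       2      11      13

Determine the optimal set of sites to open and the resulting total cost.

For any fixed open set, each client site goes to its cheapest open site; total = fixed + service.
{P2}: #1→P2 9, #2→P2 5, #3→P2 8, #4→P2 7, #5→P2 6, #6→P2 7, #7→P2 7, #8→P2 11. Service 60; fixed 17; total 77.
{P1, P2}: service 43 + fixed 39 = 82
{P1, P3}: service 42 + fixed 40 = 82
{P1, P2, P3}: #1→P1 3, #2→P2 5, #3→P3 7, #4→P2 7, #5→P2 6, #6→P3 4, #7→P3 3, #8→P1 2. Service 37; fixed 57; total 94.
No other subset beats 77.

Open P2 only; minimum total cost 77.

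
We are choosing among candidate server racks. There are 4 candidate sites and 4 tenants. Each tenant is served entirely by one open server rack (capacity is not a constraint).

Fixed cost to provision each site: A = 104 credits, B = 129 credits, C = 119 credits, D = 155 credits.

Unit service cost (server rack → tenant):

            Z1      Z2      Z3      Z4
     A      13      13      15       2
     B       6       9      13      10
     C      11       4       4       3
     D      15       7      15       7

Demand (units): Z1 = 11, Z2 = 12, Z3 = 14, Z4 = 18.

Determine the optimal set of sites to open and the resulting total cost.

For any fixed open set, each tenant goes to its cheapest open site; total = fixed + service.
{C}: Z1→C 11·11=121, Z2→C 4·12=48, Z3→C 4·14=56, Z4→C 3·18=54. Service 279; fixed 119; total 398.
{B, C}: service 224 + fixed 248 = 472
{A, C}: service 261 + fixed 223 = 484
{A, B, C, D}: Z1→B 6·11=66, Z2→C 4·12=48, Z3→C 4·14=56, Z4→A 2·18=36. Service 206; fixed 507; total 713.
(All 15 nonempty subsets were checked; C only is lowest.)

Open C only; minimum total cost 398.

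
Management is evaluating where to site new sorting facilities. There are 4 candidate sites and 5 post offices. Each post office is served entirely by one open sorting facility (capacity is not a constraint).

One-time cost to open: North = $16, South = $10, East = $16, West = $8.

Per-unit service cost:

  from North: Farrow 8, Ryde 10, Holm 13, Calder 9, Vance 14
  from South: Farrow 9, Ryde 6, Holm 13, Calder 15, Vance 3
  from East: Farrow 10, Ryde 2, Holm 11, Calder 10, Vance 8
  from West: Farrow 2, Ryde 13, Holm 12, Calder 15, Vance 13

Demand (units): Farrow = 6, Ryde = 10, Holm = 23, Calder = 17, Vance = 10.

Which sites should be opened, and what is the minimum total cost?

Open North, South, East and West; minimum total cost 518.

For any fixed open set, each post office goes to its cheapest open site; total = fixed + service.
{North, South, East, West}: Farrow→West 2·6=12, Ryde→East 2·10=20, Holm→East 11·23=253, Calder→North 9·17=153, Vance→South 3·10=30. Service 468; fixed 50; total 518.
{South, East, West}: service 485 + fixed 34 = 519
{North, South, East}: service 504 + fixed 42 = 546
{West}: Farrow→West 2·6=12, Ryde→West 13·10=130, Holm→West 12·23=276, Calder→West 15·17=255, Vance→West 13·10=130. Service 803; fixed 8; total 811.
No other subset beats 518.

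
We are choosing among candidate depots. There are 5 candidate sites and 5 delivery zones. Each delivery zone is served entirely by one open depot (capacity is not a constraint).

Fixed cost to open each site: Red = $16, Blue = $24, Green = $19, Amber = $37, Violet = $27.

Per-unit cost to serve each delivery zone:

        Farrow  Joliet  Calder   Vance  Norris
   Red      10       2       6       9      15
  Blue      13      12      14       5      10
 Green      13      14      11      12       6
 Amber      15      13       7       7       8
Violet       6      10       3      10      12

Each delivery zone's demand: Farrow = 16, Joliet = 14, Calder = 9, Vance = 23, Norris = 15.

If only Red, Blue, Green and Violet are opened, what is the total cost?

Total cost: 442

Each delivery zone is assigned to its cheapest site among the open ones.
{Red, Blue, Green, Violet}: Farrow→Violet 6·16=96, Joliet→Red 2·14=28, Calder→Violet 3·9=27, Vance→Blue 5·23=115, Norris→Green 6·15=90. Service 356; fixed 86; total 442.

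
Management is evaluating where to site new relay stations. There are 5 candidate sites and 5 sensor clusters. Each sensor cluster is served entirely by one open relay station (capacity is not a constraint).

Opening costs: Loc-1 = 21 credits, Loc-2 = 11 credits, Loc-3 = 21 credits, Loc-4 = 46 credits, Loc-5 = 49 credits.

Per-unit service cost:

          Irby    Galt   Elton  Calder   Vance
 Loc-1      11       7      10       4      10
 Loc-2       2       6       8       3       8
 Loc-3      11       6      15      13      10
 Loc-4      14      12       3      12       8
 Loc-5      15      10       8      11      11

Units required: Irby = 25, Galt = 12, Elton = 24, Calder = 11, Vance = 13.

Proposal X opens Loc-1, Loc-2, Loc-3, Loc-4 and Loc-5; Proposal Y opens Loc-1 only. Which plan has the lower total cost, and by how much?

Proposal X: {Loc-1, Loc-2, Loc-3, Loc-4, Loc-5}: Irby→Loc-2 2·25=50, Galt→Loc-2 6·12=72, Elton→Loc-4 3·24=72, Calder→Loc-2 3·11=33, Vance→Loc-2 8·13=104. Service 331; fixed 148; total 479.
Proposal Y: {Loc-1}: Irby→Loc-1 11·25=275, Galt→Loc-1 7·12=84, Elton→Loc-1 10·24=240, Calder→Loc-1 4·11=44, Vance→Loc-1 10·13=130. Service 773; fixed 21; total 794.
Difference: |479 − 794| = 315.

Proposal X is cheaper by 315.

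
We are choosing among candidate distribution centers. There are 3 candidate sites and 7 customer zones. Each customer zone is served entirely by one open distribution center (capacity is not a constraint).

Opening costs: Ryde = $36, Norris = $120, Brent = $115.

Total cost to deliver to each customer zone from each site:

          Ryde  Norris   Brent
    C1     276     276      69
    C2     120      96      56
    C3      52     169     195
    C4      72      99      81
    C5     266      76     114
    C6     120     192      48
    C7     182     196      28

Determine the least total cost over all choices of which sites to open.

Minimum total cost: 590

For any fixed open set, each customer zone goes to its cheapest open site; total = fixed + service.
{Ryde, Brent}: C1→Brent 69, C2→Brent 56, C3→Ryde 52, C4→Ryde 72, C5→Brent 114, C6→Brent 48, C7→Brent 28. Service 439; fixed 151; total 590.
{Ryde, Norris, Brent}: service 401 + fixed 271 = 672
{Brent}: C1→Brent 69, C2→Brent 56, C3→Brent 195, C4→Brent 81, C5→Brent 114, C6→Brent 48, C7→Brent 28. Service 591; fixed 115; total 706.
{Ryde}: C1→Ryde 276, C2→Ryde 120, C3→Ryde 52, C4→Ryde 72, C5→Ryde 266, C6→Ryde 120, C7→Ryde 182. Service 1088; fixed 36; total 1124.
No other subset beats 590.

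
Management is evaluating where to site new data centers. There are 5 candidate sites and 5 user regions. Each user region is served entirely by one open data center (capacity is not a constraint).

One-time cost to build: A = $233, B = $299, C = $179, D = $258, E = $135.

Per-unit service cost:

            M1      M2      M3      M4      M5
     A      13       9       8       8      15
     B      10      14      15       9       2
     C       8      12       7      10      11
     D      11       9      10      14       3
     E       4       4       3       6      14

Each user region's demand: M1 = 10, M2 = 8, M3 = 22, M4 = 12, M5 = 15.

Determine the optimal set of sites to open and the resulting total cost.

Open E only; minimum total cost 555.

For any fixed open set, each user region goes to its cheapest open site; total = fixed + service.
{E}: M1→E 4·10=40, M2→E 4·8=32, M3→E 3·22=66, M4→E 6·12=72, M5→E 14·15=210. Service 420; fixed 135; total 555.
{D, E}: service 255 + fixed 393 = 648
{B, E}: service 240 + fixed 434 = 674
{A, B, C, D, E}: service 240 + fixed 1104 = 1344
No other subset beats 555.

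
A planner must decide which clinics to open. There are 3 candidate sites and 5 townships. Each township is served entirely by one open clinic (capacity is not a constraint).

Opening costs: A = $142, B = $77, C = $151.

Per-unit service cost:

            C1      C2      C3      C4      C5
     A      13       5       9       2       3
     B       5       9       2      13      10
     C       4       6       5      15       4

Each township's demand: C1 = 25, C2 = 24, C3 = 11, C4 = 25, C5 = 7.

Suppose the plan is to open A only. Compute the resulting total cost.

Each township is assigned to its cheapest site among the open ones.
{A}: C1→A 13·25=325, C2→A 5·24=120, C3→A 9·11=99, C4→A 2·25=50, C5→A 3·7=21. Service 615; fixed 142; total 757.

Total cost: 757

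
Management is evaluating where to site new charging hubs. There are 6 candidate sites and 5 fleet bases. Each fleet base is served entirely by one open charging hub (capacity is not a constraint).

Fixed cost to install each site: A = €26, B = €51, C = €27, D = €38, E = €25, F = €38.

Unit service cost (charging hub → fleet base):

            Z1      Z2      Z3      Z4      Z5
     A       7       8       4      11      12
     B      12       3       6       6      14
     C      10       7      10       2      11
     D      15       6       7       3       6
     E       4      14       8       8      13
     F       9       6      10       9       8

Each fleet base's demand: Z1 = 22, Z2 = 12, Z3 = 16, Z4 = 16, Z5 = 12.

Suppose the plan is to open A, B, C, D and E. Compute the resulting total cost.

Total cost: 459

Each fleet base is assigned to its cheapest site among the open ones.
{A, B, C, D, E}: Z1→E 4·22=88, Z2→B 3·12=36, Z3→A 4·16=64, Z4→C 2·16=32, Z5→D 6·12=72. Service 292; fixed 167; total 459.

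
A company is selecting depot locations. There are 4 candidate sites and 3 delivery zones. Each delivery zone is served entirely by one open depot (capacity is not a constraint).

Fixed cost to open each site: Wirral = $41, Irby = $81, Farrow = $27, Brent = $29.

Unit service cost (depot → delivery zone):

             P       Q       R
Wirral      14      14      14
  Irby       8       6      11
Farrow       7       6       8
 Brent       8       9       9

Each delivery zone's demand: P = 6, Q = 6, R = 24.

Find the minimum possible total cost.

Minimum total cost: 297

For any fixed open set, each delivery zone goes to its cheapest open site; total = fixed + service.
{Farrow}: P→Farrow 7·6=42, Q→Farrow 6·6=36, R→Farrow 8·24=192. Service 270; fixed 27; total 297.
{Farrow, Brent}: P→Farrow 7·6=42, Q→Farrow 6·6=36, R→Farrow 8·24=192. Service 270; fixed 56; total 326.
{Wirral, Farrow}: P→Farrow 7·6=42, Q→Farrow 6·6=36, R→Farrow 8·24=192. Service 270; fixed 68; total 338.
{Wirral, Irby, Farrow, Brent}: service 270 + fixed 178 = 448
No other subset beats 297.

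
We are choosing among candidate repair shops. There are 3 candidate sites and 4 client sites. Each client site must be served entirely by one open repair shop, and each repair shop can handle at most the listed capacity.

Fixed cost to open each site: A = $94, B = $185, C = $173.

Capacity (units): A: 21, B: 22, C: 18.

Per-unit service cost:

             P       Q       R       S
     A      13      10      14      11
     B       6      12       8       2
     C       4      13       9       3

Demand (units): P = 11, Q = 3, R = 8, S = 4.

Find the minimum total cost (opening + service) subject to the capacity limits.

Minimum total cost: 465

Open {A, C}: P→C 4·11=44, Q→A 10·3=30, R→A 14·8=112, S→C 3·4=12.
Loads: A carries 11/21, C carries 15/18. Service 198; fixed 267; total 465.
Next best feasible plan costs 474.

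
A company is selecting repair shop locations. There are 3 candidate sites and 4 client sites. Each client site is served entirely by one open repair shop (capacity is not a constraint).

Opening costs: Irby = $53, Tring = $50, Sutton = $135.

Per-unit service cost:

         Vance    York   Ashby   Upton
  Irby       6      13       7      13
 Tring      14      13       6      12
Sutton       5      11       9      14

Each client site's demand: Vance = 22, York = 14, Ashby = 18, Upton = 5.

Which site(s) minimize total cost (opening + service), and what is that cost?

For any fixed open set, each client site goes to its cheapest open site; total = fixed + service.
{Irby}: Vance→Irby 6·22=132, York→Irby 13·14=182, Ashby→Irby 7·18=126, Upton→Irby 13·5=65. Service 505; fixed 53; total 558.
{Irby, Tring}: Vance→Irby 6·22=132, York→Irby 13·14=182, Ashby→Tring 6·18=108, Upton→Tring 12·5=60. Service 482; fixed 103; total 585.
{Tring, Sutton}: Vance→Sutton 5·22=110, York→Sutton 11·14=154, Ashby→Tring 6·18=108, Upton→Tring 12·5=60. Service 432; fixed 185; total 617.
{Irby, Tring, Sutton}: service 432 + fixed 238 = 670
No other subset beats 558.

Open Irby only; minimum total cost 558.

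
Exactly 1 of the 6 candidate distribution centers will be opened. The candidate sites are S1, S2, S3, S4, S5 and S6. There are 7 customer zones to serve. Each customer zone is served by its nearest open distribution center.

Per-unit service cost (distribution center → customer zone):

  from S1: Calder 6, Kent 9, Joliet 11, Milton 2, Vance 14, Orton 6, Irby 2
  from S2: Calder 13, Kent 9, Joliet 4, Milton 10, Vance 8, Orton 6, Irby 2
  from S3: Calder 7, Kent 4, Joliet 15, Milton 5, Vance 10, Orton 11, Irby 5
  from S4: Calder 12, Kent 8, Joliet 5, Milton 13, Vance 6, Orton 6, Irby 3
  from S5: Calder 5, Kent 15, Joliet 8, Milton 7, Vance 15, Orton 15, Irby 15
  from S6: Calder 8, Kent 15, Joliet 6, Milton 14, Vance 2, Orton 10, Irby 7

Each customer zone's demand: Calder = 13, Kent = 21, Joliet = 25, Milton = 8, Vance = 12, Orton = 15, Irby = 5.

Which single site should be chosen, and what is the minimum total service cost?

With exactly 1 open, each customer zone uses its cheapest among the chosen.
{S4}: Calder→S4 12·13=156, Kent→S4 8·21=168, Joliet→S4 5·25=125, Milton→S4 13·8=104, Vance→S4 6·12=72, Orton→S4 6·15=90, Irby→S4 3·5=15. Service cost 730.
{S2}: service cost 734
{S1}: service cost 826
Among all 6 size-1 choices, {S4} is lowest.

Choose S4 only; total service cost 730.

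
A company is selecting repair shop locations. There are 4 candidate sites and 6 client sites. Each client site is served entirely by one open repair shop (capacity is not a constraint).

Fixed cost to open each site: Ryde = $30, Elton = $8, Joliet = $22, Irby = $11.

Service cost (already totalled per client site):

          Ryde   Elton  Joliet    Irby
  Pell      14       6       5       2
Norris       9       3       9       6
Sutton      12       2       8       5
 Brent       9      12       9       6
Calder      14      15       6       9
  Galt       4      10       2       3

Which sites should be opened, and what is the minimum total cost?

Open Irby only; minimum total cost 42.

For any fixed open set, each client site goes to its cheapest open site; total = fixed + service.
{Irby}: Pell→Irby 2, Norris→Irby 6, Sutton→Irby 5, Brent→Irby 6, Calder→Irby 9, Galt→Irby 3. Service 31; fixed 11; total 42.
{Elton, Irby}: Pell→Irby 2, Norris→Elton 3, Sutton→Elton 2, Brent→Irby 6, Calder→Irby 9, Galt→Irby 3. Service 25; fixed 19; total 44.
{Elton}: service 48 + fixed 8 = 56
{Ryde, Elton, Joliet, Irby}: Pell→Irby 2, Norris→Elton 3, Sutton→Elton 2, Brent→Irby 6, Calder→Joliet 6, Galt→Joliet 2. Service 21; fixed 71; total 92.
(All 15 nonempty subsets were checked; Irby only is lowest.)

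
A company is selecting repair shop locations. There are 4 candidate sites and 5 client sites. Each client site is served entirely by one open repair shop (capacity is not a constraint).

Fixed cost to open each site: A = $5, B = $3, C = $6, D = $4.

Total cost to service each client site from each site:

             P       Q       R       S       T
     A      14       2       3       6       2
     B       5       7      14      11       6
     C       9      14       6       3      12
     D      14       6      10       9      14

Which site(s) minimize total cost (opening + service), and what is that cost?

For any fixed open set, each client site goes to its cheapest open site; total = fixed + service.
{A, B}: P→B 5, Q→A 2, R→A 3, S→A 6, T→A 2. Service 18; fixed 8; total 26.
{A, B, C}: P→B 5, Q→A 2, R→A 3, S→C 3, T→A 2. Service 15; fixed 14; total 29.
{A, B, D}: service 18 + fixed 12 = 30
{A, B, C, D}: service 15 + fixed 18 = 33
(All 15 nonempty subsets were checked; A and B is lowest.)

Open A and B; minimum total cost 26.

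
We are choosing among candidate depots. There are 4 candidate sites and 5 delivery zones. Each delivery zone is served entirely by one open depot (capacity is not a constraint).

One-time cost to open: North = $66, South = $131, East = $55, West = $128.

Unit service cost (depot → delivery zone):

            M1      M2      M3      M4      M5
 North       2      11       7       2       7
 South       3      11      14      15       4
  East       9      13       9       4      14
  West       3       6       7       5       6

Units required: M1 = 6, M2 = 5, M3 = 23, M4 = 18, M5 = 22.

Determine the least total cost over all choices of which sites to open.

For any fixed open set, each delivery zone goes to its cheapest open site; total = fixed + service.
{North}: M1→North 2·6=12, M2→North 11·5=55, M3→North 7·23=161, M4→North 2·18=36, M5→North 7·22=154. Service 418; fixed 66; total 484.
{North, East}: service 418 + fixed 121 = 539
{North, South}: M1→North 2·6=12, M2→North 11·5=55, M3→North 7·23=161, M4→North 2·18=36, M5→South 4·22=88. Service 352; fixed 197; total 549.
{North, South, East, West}: service 327 + fixed 380 = 707
No other subset beats 484.

Minimum total cost: 484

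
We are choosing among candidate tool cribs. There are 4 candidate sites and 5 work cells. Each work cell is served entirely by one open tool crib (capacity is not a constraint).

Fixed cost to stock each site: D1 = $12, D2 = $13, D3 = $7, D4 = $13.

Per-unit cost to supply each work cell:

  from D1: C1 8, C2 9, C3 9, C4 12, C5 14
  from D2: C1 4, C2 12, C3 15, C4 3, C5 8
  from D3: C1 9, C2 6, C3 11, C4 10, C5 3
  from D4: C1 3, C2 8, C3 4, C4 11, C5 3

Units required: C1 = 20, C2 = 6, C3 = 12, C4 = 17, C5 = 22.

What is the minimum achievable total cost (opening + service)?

Minimum total cost: 294

For any fixed open set, each work cell goes to its cheapest open site; total = fixed + service.
{D2, D3, D4}: C1→D4 3·20=60, C2→D3 6·6=36, C3→D4 4·12=48, C4→D2 3·17=51, C5→D3 3·22=66. Service 261; fixed 33; total 294.
{D2, D4}: C1→D4 3·20=60, C2→D4 8·6=48, C3→D4 4·12=48, C4→D2 3·17=51, C5→D4 3·22=66. Service 273; fixed 26; total 299.
{D1, D2, D3, D4}: service 261 + fixed 45 = 306
{D3}: C1→D3 9·20=180, C2→D3 6·6=36, C3→D3 11·12=132, C4→D3 10·17=170, C5→D3 3·22=66. Service 584; fixed 7; total 591.
(All 15 nonempty subsets were checked; D2, D3 and D4 is lowest.)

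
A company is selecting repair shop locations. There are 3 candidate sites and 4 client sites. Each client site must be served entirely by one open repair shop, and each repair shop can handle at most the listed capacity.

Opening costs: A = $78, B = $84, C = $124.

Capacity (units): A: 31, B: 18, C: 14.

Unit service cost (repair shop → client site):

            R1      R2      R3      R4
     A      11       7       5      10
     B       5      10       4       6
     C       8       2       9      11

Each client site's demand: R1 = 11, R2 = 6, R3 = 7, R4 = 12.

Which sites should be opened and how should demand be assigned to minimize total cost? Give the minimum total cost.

Minimum total cost: 407

Open {A, B}: R1→B 5·11=55, R2→A 7·6=42, R3→B 4·7=28, R4→A 10·12=120.
Loads: A carries 18/31, B carries 18/18. Service 245; fixed 162; total 407.
Next best feasible plan costs 414.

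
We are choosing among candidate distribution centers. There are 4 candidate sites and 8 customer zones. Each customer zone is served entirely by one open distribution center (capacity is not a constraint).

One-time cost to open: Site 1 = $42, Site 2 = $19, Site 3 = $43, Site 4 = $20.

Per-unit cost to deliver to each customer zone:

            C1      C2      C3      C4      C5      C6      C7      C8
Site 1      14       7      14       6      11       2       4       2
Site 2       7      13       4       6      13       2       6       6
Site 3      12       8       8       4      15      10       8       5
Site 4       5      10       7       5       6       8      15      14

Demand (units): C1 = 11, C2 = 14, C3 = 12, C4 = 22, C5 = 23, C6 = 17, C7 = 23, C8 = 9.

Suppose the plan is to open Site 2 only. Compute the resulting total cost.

Each customer zone is assigned to its cheapest site among the open ones.
{Site 2}: C1→Site 2 7·11=77, C2→Site 2 13·14=182, C3→Site 2 4·12=48, C4→Site 2 6·22=132, C5→Site 2 13·23=299, C6→Site 2 2·17=34, C7→Site 2 6·23=138, C8→Site 2 6·9=54. Service 964; fixed 19; total 983.

Total cost: 983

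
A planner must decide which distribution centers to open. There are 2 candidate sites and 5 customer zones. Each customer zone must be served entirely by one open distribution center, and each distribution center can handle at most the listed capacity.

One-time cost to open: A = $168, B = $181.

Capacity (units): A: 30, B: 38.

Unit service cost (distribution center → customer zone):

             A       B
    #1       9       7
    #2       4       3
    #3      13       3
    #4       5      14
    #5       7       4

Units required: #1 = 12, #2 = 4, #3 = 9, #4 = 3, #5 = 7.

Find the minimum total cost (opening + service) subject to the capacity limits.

Minimum total cost: 374

Open {B}: #1→B 7·12=84, #2→B 3·4=12, #3→B 3·9=27, #4→B 14·3=42, #5→B 4·7=28.
Loads: B carries 35/38. Service 193; fixed 181; total 374.
Next best feasible plan costs 515.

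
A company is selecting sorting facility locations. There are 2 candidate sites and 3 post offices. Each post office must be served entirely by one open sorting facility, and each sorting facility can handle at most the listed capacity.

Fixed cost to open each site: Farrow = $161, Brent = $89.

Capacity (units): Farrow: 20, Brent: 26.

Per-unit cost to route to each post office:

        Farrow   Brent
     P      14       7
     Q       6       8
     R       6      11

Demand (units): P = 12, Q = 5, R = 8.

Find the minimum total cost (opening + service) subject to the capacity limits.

Open {Brent}: P→Brent 7·12=84, Q→Brent 8·5=40, R→Brent 11·8=88.
Loads: Brent carries 25/26. Service 212; fixed 89; total 301.
Next best feasible plan costs 412.

Minimum total cost: 301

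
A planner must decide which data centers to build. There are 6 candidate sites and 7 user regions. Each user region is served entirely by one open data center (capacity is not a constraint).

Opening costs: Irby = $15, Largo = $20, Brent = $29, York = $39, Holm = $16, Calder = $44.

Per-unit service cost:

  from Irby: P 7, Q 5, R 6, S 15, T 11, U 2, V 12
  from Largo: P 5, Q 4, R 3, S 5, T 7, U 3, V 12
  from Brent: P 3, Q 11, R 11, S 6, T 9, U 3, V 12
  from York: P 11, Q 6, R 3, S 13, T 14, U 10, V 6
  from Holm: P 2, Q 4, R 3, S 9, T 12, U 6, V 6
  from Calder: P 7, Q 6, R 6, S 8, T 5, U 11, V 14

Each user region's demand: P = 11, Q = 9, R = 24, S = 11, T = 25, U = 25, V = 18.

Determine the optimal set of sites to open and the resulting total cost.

For any fixed open set, each user region goes to its cheapest open site; total = fixed + service.
{Irby, Largo, Holm, Calder}: P→Holm 2·11=22, Q→Largo 4·9=36, R→Largo 3·24=72, S→Largo 5·11=55, T→Calder 5·25=125, U→Irby 2·25=50, V→Holm 6·18=108. Service 468; fixed 95; total 563.
{Irby, Largo, Holm}: P→Holm 2·11=22, Q→Largo 4·9=36, R→Largo 3·24=72, S→Largo 5·11=55, T→Largo 7·25=175, U→Irby 2·25=50, V→Holm 6·18=108. Service 518; fixed 51; total 569.
{Largo, Holm, Calder}: P→Holm 2·11=22, Q→Largo 4·9=36, R→Largo 3·24=72, S→Largo 5·11=55, T→Calder 5·25=125, U→Largo 3·25=75, V→Holm 6·18=108. Service 493; fixed 80; total 573.
{Irby, Largo, Brent, York, Holm, Calder}: service 468 + fixed 163 = 631
No other subset beats 563.

Open Irby, Largo, Holm and Calder; minimum total cost 563.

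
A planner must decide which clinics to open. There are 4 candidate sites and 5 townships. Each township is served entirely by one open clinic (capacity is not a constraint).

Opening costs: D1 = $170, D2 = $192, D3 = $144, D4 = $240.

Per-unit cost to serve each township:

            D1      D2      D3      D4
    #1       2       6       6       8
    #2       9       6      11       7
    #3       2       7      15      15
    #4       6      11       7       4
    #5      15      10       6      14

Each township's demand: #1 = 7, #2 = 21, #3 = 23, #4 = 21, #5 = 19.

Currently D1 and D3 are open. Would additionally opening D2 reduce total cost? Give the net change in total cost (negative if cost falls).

No — net change +129 (cost rises by 129).

Current service cost with {D1, D3}: 489.
Adding D2: each township re-picks its cheapest; new service cost 426, saving 63.
Extra fixed cost: 192. Net change = 192 − 63 = 129.
(Totals: 803 → 932.)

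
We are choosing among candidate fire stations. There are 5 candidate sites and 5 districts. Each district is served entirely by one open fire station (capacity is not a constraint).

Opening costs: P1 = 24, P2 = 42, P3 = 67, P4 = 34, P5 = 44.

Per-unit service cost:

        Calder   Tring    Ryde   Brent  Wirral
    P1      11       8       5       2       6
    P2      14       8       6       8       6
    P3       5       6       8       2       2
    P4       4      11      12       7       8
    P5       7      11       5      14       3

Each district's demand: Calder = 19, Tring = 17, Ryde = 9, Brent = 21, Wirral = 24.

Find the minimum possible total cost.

Minimum total cost: 423

For any fixed open set, each district goes to its cheapest open site; total = fixed + service.
{P1, P3}: Calder→P3 5·19=95, Tring→P3 6·17=102, Ryde→P1 5·9=45, Brent→P1 2·21=42, Wirral→P3 2·24=48. Service 332; fixed 91; total 423.
{P3}: service 359 + fixed 67 = 426
{P1, P3, P4}: Calder→P4 4·19=76, Tring→P3 6·17=102, Ryde→P1 5·9=45, Brent→P1 2·21=42, Wirral→P3 2·24=48. Service 313; fixed 125; total 438.
{P1, P2, P3, P4, P5}: service 313 + fixed 211 = 524
No other subset beats 423.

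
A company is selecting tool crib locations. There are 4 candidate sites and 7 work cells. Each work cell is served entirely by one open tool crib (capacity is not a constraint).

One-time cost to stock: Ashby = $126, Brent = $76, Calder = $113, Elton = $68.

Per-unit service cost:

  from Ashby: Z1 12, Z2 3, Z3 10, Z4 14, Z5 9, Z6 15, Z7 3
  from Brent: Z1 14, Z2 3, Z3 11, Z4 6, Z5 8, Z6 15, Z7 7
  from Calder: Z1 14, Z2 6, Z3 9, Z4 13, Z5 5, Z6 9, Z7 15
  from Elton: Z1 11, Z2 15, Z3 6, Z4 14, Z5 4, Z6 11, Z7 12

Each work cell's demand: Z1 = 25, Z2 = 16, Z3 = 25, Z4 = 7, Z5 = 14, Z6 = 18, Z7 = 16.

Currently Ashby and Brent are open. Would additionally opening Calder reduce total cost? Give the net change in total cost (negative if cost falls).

Yes — net change −62 (cost falls by 62).

Current service cost with {Ashby, Brent}: 1070.
Adding Calder: each work cell re-picks its cheapest; new service cost 895, saving 175.
Extra fixed cost: 113. Net change = 113 − 175 = -62.
(Totals: 1272 → 1210.)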